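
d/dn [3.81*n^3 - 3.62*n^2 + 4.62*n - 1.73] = 11.43*n^2 - 7.24*n + 4.62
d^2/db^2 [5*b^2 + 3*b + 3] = 10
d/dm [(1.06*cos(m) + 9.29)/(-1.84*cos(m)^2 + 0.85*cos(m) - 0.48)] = (-1.9504*cos(m)^2 - 34.1872*cos(m) + 8.4053)*sin(m)/(3.3856*cos(m)^4 - 3.128*cos(m)^3 + 2.4889*cos(m)^2 - 0.816*cos(m) + 0.2304)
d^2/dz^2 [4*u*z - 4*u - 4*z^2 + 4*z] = -8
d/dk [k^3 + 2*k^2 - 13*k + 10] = 3*k^2 + 4*k - 13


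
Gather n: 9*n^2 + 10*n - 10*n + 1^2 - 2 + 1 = 9*n^2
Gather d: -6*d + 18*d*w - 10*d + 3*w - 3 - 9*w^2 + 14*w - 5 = d*(18*w - 16) - 9*w^2 + 17*w - 8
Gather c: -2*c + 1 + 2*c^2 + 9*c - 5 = 2*c^2 + 7*c - 4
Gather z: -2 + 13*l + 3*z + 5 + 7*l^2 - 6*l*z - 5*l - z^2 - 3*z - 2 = 7*l^2 - 6*l*z + 8*l - z^2 + 1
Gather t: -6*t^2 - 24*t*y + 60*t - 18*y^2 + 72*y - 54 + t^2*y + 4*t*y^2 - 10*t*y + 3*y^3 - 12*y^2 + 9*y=t^2*(y - 6) + t*(4*y^2 - 34*y + 60) + 3*y^3 - 30*y^2 + 81*y - 54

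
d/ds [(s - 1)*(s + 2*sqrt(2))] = 2*s - 1 + 2*sqrt(2)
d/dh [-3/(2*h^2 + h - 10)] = 3*(4*h + 1)/(2*h^2 + h - 10)^2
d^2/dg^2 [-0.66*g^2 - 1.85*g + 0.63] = -1.32000000000000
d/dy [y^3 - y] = 3*y^2 - 1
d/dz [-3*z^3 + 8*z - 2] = 8 - 9*z^2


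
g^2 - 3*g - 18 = (g - 6)*(g + 3)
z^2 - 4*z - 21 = (z - 7)*(z + 3)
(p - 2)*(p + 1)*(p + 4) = p^3 + 3*p^2 - 6*p - 8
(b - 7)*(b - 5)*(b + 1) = b^3 - 11*b^2 + 23*b + 35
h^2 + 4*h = h*(h + 4)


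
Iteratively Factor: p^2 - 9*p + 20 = (p - 4)*(p - 5)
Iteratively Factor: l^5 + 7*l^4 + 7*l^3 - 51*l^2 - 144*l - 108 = (l + 3)*(l^4 + 4*l^3 - 5*l^2 - 36*l - 36) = (l + 2)*(l + 3)*(l^3 + 2*l^2 - 9*l - 18) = (l - 3)*(l + 2)*(l + 3)*(l^2 + 5*l + 6) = (l - 3)*(l + 2)*(l + 3)^2*(l + 2)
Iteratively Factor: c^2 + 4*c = (c + 4)*(c)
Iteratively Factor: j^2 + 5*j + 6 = (j + 3)*(j + 2)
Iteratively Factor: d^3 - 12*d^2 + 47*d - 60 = (d - 4)*(d^2 - 8*d + 15) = (d - 5)*(d - 4)*(d - 3)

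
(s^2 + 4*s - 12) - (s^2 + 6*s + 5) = -2*s - 17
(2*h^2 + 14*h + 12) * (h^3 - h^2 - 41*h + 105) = 2*h^5 + 12*h^4 - 84*h^3 - 376*h^2 + 978*h + 1260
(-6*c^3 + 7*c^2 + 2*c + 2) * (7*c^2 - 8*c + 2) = -42*c^5 + 97*c^4 - 54*c^3 + 12*c^2 - 12*c + 4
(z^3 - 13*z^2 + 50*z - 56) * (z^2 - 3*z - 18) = z^5 - 16*z^4 + 71*z^3 + 28*z^2 - 732*z + 1008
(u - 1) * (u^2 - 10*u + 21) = u^3 - 11*u^2 + 31*u - 21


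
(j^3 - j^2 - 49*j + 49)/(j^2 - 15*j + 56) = (j^2 + 6*j - 7)/(j - 8)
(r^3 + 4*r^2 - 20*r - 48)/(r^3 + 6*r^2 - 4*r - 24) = (r - 4)/(r - 2)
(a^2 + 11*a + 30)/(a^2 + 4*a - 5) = (a + 6)/(a - 1)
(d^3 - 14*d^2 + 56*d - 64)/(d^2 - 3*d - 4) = (d^2 - 10*d + 16)/(d + 1)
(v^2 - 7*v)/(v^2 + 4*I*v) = (v - 7)/(v + 4*I)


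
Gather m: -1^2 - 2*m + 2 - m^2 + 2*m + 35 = 36 - m^2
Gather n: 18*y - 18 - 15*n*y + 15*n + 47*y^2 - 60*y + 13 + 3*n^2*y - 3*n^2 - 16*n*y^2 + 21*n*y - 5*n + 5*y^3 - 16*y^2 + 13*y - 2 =n^2*(3*y - 3) + n*(-16*y^2 + 6*y + 10) + 5*y^3 + 31*y^2 - 29*y - 7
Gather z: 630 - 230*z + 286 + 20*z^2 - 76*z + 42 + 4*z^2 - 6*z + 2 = 24*z^2 - 312*z + 960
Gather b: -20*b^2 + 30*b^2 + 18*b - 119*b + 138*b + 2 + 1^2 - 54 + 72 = 10*b^2 + 37*b + 21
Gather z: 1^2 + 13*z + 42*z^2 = 42*z^2 + 13*z + 1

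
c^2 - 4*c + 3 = (c - 3)*(c - 1)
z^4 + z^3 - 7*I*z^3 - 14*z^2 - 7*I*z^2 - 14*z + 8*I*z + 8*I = (z + 1)*(z - 4*I)*(z - 2*I)*(z - I)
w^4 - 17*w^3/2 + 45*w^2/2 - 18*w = w*(w - 4)*(w - 3)*(w - 3/2)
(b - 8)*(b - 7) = b^2 - 15*b + 56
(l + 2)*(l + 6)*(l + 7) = l^3 + 15*l^2 + 68*l + 84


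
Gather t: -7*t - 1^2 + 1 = -7*t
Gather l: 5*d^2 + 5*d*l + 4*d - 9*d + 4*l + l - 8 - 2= 5*d^2 - 5*d + l*(5*d + 5) - 10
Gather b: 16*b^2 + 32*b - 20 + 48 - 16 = 16*b^2 + 32*b + 12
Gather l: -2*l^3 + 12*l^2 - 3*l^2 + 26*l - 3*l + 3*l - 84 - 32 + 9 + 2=-2*l^3 + 9*l^2 + 26*l - 105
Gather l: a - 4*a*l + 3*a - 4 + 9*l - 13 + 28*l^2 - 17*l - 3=4*a + 28*l^2 + l*(-4*a - 8) - 20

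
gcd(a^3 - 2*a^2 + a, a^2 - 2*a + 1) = a^2 - 2*a + 1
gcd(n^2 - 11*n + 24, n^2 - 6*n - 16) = n - 8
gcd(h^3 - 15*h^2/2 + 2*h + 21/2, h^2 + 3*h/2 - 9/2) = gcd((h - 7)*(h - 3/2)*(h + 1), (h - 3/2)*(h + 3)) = h - 3/2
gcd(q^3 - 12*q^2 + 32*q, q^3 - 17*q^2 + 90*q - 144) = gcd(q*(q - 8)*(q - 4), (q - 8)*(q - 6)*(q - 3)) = q - 8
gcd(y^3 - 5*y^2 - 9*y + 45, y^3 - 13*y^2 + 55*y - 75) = y^2 - 8*y + 15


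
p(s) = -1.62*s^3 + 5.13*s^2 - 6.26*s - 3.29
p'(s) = -4.86*s^2 + 10.26*s - 6.26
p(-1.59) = 26.14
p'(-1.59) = -34.86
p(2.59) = -13.24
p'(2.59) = -12.29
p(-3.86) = 190.48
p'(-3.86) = -118.28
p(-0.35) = -0.40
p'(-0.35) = -10.45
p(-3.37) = 138.07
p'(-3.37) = -96.03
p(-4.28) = 244.49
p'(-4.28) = -139.20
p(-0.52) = 1.58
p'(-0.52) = -12.91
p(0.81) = -5.86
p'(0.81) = -1.14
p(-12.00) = 3609.91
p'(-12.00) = -829.22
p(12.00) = -2139.05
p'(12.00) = -582.98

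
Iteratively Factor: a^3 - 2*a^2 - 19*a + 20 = (a - 1)*(a^2 - a - 20) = (a - 1)*(a + 4)*(a - 5)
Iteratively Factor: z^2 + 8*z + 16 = (z + 4)*(z + 4)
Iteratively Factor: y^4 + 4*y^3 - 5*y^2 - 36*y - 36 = (y + 2)*(y^3 + 2*y^2 - 9*y - 18) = (y + 2)*(y + 3)*(y^2 - y - 6) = (y + 2)^2*(y + 3)*(y - 3)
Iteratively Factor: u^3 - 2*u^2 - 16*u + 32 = (u + 4)*(u^2 - 6*u + 8) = (u - 4)*(u + 4)*(u - 2)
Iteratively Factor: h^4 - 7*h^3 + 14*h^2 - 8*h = (h)*(h^3 - 7*h^2 + 14*h - 8) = h*(h - 4)*(h^2 - 3*h + 2) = h*(h - 4)*(h - 2)*(h - 1)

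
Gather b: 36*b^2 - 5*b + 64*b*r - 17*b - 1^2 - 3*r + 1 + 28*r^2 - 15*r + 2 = 36*b^2 + b*(64*r - 22) + 28*r^2 - 18*r + 2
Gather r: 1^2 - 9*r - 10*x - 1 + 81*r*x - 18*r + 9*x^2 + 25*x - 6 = r*(81*x - 27) + 9*x^2 + 15*x - 6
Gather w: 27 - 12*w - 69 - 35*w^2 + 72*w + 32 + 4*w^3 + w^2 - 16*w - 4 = 4*w^3 - 34*w^2 + 44*w - 14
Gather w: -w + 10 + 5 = 15 - w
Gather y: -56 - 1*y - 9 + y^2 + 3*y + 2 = y^2 + 2*y - 63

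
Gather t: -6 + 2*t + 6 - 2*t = 0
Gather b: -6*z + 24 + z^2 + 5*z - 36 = z^2 - z - 12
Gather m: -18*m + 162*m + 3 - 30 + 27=144*m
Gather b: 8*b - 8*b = 0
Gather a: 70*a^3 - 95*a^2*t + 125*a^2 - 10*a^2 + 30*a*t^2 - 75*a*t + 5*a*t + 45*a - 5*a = 70*a^3 + a^2*(115 - 95*t) + a*(30*t^2 - 70*t + 40)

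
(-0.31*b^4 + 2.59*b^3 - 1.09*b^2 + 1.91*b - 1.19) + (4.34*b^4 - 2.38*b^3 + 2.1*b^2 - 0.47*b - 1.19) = 4.03*b^4 + 0.21*b^3 + 1.01*b^2 + 1.44*b - 2.38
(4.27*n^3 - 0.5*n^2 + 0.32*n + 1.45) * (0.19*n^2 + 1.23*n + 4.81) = 0.8113*n^5 + 5.1571*n^4 + 19.9845*n^3 - 1.7359*n^2 + 3.3227*n + 6.9745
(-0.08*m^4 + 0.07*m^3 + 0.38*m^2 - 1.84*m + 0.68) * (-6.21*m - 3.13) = 0.4968*m^5 - 0.1843*m^4 - 2.5789*m^3 + 10.237*m^2 + 1.5364*m - 2.1284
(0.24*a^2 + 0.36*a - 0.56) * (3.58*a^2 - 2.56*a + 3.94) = 0.8592*a^4 + 0.6744*a^3 - 1.9808*a^2 + 2.852*a - 2.2064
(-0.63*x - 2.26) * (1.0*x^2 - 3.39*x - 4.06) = -0.63*x^3 - 0.1243*x^2 + 10.2192*x + 9.1756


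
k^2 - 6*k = k*(k - 6)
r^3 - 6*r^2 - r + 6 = (r - 6)*(r - 1)*(r + 1)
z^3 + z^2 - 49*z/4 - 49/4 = (z - 7/2)*(z + 1)*(z + 7/2)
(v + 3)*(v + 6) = v^2 + 9*v + 18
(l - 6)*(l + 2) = l^2 - 4*l - 12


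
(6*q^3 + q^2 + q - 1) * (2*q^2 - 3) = 12*q^5 + 2*q^4 - 16*q^3 - 5*q^2 - 3*q + 3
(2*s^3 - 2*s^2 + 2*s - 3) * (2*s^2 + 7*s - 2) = 4*s^5 + 10*s^4 - 14*s^3 + 12*s^2 - 25*s + 6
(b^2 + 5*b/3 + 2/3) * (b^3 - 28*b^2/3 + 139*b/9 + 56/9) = b^5 - 23*b^4/3 + 5*b^3/9 + 695*b^2/27 + 62*b/3 + 112/27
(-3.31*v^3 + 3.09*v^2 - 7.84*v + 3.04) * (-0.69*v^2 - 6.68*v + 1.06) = 2.2839*v^5 + 19.9787*v^4 - 18.7402*v^3 + 53.549*v^2 - 28.6176*v + 3.2224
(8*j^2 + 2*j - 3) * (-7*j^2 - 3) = -56*j^4 - 14*j^3 - 3*j^2 - 6*j + 9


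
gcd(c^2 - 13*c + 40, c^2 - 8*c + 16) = 1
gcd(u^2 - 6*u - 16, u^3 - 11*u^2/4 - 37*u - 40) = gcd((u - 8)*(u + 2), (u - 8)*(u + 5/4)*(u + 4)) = u - 8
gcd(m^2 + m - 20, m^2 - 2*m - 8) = m - 4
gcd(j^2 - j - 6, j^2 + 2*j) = j + 2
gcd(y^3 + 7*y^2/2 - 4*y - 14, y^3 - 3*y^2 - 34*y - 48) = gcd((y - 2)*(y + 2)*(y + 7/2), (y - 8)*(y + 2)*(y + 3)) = y + 2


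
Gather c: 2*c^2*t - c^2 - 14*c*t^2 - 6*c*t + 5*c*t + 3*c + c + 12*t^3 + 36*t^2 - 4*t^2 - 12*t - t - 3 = c^2*(2*t - 1) + c*(-14*t^2 - t + 4) + 12*t^3 + 32*t^2 - 13*t - 3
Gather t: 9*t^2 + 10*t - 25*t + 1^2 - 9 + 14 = 9*t^2 - 15*t + 6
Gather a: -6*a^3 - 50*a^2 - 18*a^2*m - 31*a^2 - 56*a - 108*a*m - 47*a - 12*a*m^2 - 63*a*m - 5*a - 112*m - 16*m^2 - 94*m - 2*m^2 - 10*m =-6*a^3 + a^2*(-18*m - 81) + a*(-12*m^2 - 171*m - 108) - 18*m^2 - 216*m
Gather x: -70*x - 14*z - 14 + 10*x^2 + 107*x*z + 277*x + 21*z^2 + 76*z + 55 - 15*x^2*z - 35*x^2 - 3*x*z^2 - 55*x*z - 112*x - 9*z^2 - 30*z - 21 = x^2*(-15*z - 25) + x*(-3*z^2 + 52*z + 95) + 12*z^2 + 32*z + 20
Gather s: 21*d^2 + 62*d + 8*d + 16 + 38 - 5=21*d^2 + 70*d + 49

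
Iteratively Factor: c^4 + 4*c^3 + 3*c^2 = (c)*(c^3 + 4*c^2 + 3*c) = c*(c + 3)*(c^2 + c) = c^2*(c + 3)*(c + 1)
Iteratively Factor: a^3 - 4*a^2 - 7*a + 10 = (a - 1)*(a^2 - 3*a - 10) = (a - 5)*(a - 1)*(a + 2)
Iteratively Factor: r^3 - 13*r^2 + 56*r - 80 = (r - 4)*(r^2 - 9*r + 20) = (r - 4)^2*(r - 5)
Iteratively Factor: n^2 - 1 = (n - 1)*(n + 1)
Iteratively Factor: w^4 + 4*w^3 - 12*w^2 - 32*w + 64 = (w - 2)*(w^3 + 6*w^2 - 32) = (w - 2)*(w + 4)*(w^2 + 2*w - 8) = (w - 2)^2*(w + 4)*(w + 4)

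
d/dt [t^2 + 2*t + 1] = 2*t + 2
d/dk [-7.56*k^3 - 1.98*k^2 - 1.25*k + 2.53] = -22.68*k^2 - 3.96*k - 1.25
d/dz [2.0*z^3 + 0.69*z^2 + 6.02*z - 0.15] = 6.0*z^2 + 1.38*z + 6.02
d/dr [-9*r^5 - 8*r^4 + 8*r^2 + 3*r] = -45*r^4 - 32*r^3 + 16*r + 3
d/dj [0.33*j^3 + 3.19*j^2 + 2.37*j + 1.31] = 0.99*j^2 + 6.38*j + 2.37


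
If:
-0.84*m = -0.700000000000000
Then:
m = 0.83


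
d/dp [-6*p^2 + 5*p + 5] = 5 - 12*p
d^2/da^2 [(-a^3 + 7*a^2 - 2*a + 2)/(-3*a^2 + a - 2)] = 4*(-4*a^3 + 33*a^2 - 3*a - 7)/(27*a^6 - 27*a^5 + 63*a^4 - 37*a^3 + 42*a^2 - 12*a + 8)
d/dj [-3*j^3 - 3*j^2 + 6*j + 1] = -9*j^2 - 6*j + 6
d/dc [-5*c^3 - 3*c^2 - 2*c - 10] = -15*c^2 - 6*c - 2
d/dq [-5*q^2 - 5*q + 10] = -10*q - 5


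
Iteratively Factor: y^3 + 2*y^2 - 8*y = (y + 4)*(y^2 - 2*y) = y*(y + 4)*(y - 2)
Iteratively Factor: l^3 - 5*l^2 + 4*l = (l - 1)*(l^2 - 4*l) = l*(l - 1)*(l - 4)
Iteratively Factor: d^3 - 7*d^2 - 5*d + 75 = (d + 3)*(d^2 - 10*d + 25) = (d - 5)*(d + 3)*(d - 5)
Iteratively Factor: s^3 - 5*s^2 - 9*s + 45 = (s - 5)*(s^2 - 9) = (s - 5)*(s - 3)*(s + 3)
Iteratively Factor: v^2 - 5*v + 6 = (v - 3)*(v - 2)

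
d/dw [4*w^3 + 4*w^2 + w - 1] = 12*w^2 + 8*w + 1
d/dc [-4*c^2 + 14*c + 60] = 14 - 8*c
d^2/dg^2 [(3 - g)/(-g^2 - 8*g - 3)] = 2*(4*(g - 3)*(g + 4)^2 - (3*g + 5)*(g^2 + 8*g + 3))/(g^2 + 8*g + 3)^3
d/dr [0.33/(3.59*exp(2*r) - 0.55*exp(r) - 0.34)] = (0.1815 - 2.3694*exp(r))*exp(r)/(-3.59*exp(2*r) + 0.55*exp(r) + 0.34)^2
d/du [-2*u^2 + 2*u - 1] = 2 - 4*u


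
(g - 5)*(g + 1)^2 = g^3 - 3*g^2 - 9*g - 5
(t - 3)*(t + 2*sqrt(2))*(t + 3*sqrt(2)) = t^3 - 3*t^2 + 5*sqrt(2)*t^2 - 15*sqrt(2)*t + 12*t - 36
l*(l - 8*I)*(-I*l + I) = -I*l^3 - 8*l^2 + I*l^2 + 8*l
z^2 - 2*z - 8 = (z - 4)*(z + 2)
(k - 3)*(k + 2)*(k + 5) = k^3 + 4*k^2 - 11*k - 30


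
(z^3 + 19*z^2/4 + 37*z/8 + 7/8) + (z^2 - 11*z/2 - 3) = z^3 + 23*z^2/4 - 7*z/8 - 17/8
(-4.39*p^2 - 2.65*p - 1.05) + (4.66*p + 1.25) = -4.39*p^2 + 2.01*p + 0.2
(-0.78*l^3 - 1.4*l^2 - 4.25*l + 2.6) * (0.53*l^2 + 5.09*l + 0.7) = -0.4134*l^5 - 4.7122*l^4 - 9.9245*l^3 - 21.2345*l^2 + 10.259*l + 1.82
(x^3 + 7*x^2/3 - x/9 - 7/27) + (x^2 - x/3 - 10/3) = x^3 + 10*x^2/3 - 4*x/9 - 97/27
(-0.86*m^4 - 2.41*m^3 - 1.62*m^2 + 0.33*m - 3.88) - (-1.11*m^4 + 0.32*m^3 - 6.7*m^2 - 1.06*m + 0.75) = 0.25*m^4 - 2.73*m^3 + 5.08*m^2 + 1.39*m - 4.63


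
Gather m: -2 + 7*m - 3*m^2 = -3*m^2 + 7*m - 2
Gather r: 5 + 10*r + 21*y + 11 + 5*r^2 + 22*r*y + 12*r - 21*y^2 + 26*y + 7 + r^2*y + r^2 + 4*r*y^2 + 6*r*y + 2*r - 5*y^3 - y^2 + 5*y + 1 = r^2*(y + 6) + r*(4*y^2 + 28*y + 24) - 5*y^3 - 22*y^2 + 52*y + 24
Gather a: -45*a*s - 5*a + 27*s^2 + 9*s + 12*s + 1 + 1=a*(-45*s - 5) + 27*s^2 + 21*s + 2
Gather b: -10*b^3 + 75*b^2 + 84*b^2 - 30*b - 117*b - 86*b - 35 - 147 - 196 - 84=-10*b^3 + 159*b^2 - 233*b - 462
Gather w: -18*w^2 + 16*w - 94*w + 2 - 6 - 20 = -18*w^2 - 78*w - 24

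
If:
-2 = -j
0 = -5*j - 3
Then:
No Solution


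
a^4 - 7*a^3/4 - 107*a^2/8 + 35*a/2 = a*(a - 4)*(a - 5/4)*(a + 7/2)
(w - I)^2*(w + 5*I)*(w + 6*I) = w^4 + 9*I*w^3 - 9*w^2 + 49*I*w + 30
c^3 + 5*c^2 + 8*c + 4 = (c + 1)*(c + 2)^2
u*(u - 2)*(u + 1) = u^3 - u^2 - 2*u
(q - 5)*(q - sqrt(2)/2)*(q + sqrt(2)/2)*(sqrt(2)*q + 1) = sqrt(2)*q^4 - 5*sqrt(2)*q^3 + q^3 - 5*q^2 - sqrt(2)*q^2/2 - q/2 + 5*sqrt(2)*q/2 + 5/2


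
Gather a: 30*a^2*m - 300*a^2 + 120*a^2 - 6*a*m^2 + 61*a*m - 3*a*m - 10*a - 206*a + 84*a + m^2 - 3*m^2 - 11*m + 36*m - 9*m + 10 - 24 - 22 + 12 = a^2*(30*m - 180) + a*(-6*m^2 + 58*m - 132) - 2*m^2 + 16*m - 24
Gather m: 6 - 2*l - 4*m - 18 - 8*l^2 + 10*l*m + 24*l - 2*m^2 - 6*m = -8*l^2 + 22*l - 2*m^2 + m*(10*l - 10) - 12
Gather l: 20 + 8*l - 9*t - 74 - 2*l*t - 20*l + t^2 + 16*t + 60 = l*(-2*t - 12) + t^2 + 7*t + 6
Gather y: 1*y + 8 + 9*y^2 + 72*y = 9*y^2 + 73*y + 8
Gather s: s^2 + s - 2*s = s^2 - s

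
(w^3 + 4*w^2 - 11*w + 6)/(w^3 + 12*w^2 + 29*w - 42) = (w - 1)/(w + 7)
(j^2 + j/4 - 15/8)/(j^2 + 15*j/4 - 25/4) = (j + 3/2)/(j + 5)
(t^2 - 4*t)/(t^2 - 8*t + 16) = t/(t - 4)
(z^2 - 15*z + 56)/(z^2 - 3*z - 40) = (z - 7)/(z + 5)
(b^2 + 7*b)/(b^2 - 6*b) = (b + 7)/(b - 6)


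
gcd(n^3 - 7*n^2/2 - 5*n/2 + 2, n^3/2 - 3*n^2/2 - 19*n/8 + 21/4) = 1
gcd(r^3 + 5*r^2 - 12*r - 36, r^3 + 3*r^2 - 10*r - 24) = r^2 - r - 6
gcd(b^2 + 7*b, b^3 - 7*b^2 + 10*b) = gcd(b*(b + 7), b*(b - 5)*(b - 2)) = b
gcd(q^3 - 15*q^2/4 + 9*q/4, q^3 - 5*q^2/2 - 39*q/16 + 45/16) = q^2 - 15*q/4 + 9/4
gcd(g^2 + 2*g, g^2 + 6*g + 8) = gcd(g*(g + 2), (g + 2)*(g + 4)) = g + 2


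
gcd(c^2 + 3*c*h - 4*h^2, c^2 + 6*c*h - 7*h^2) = c - h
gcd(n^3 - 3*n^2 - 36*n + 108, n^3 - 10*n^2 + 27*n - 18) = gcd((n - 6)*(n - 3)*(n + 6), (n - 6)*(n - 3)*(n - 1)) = n^2 - 9*n + 18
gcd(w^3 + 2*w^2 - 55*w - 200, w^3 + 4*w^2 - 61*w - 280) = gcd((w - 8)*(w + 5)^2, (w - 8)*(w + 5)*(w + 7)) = w^2 - 3*w - 40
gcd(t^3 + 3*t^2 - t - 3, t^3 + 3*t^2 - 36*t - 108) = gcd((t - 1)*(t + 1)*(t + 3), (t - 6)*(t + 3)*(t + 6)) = t + 3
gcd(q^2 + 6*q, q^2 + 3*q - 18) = q + 6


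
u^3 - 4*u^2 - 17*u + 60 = (u - 5)*(u - 3)*(u + 4)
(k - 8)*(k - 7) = k^2 - 15*k + 56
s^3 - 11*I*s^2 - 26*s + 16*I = (s - 8*I)*(s - 2*I)*(s - I)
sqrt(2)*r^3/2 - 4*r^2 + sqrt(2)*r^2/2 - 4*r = r*(r - 4*sqrt(2))*(sqrt(2)*r/2 + sqrt(2)/2)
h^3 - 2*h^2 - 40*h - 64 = (h - 8)*(h + 2)*(h + 4)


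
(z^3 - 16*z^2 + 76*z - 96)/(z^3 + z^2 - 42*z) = (z^2 - 10*z + 16)/(z*(z + 7))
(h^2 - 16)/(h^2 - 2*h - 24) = (h - 4)/(h - 6)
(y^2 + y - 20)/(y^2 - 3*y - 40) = (y - 4)/(y - 8)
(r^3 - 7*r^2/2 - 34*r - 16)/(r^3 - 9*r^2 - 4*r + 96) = (r^2 + 9*r/2 + 2)/(r^2 - r - 12)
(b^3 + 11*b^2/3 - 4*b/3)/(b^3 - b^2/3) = (b + 4)/b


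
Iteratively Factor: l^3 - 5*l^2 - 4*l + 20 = (l - 5)*(l^2 - 4) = (l - 5)*(l - 2)*(l + 2)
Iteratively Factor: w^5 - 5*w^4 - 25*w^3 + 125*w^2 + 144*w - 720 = (w - 3)*(w^4 - 2*w^3 - 31*w^2 + 32*w + 240) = (w - 5)*(w - 3)*(w^3 + 3*w^2 - 16*w - 48) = (w - 5)*(w - 3)*(w + 4)*(w^2 - w - 12) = (w - 5)*(w - 3)*(w + 3)*(w + 4)*(w - 4)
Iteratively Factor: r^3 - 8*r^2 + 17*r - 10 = (r - 1)*(r^2 - 7*r + 10) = (r - 5)*(r - 1)*(r - 2)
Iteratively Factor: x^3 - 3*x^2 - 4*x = (x)*(x^2 - 3*x - 4) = x*(x - 4)*(x + 1)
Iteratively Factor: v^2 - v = (v)*(v - 1)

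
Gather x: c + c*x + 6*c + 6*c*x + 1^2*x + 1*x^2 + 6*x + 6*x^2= 7*c + 7*x^2 + x*(7*c + 7)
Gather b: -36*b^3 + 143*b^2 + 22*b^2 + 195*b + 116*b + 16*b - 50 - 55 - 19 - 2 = -36*b^3 + 165*b^2 + 327*b - 126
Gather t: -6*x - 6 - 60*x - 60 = -66*x - 66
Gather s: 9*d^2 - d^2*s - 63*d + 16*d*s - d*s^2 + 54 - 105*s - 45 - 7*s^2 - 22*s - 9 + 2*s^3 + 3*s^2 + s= 9*d^2 - 63*d + 2*s^3 + s^2*(-d - 4) + s*(-d^2 + 16*d - 126)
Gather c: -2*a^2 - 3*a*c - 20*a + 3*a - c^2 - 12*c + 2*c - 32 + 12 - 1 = -2*a^2 - 17*a - c^2 + c*(-3*a - 10) - 21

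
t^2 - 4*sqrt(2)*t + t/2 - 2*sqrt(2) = (t + 1/2)*(t - 4*sqrt(2))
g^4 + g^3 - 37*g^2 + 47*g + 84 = (g - 4)*(g - 3)*(g + 1)*(g + 7)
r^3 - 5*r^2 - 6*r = r*(r - 6)*(r + 1)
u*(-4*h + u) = -4*h*u + u^2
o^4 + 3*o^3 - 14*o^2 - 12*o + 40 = (o - 2)^2*(o + 2)*(o + 5)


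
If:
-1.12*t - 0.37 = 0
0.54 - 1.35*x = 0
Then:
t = -0.33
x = 0.40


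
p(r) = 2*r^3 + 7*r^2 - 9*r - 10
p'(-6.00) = 123.00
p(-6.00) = -136.00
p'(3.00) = 87.00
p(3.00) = 80.00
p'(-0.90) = -16.74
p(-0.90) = 2.31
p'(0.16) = -6.61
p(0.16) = -11.25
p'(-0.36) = -13.26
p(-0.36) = -5.95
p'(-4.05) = 32.72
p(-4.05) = 8.41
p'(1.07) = 12.85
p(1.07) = -9.17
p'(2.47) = 62.19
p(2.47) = 40.61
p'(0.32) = -3.91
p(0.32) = -12.10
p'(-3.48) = 14.94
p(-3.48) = 21.80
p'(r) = 6*r^2 + 14*r - 9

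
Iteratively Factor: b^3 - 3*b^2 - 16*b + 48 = (b - 3)*(b^2 - 16) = (b - 3)*(b + 4)*(b - 4)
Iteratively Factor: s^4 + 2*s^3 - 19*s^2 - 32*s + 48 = (s + 4)*(s^3 - 2*s^2 - 11*s + 12) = (s - 4)*(s + 4)*(s^2 + 2*s - 3) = (s - 4)*(s + 3)*(s + 4)*(s - 1)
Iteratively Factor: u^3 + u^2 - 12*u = (u - 3)*(u^2 + 4*u) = (u - 3)*(u + 4)*(u)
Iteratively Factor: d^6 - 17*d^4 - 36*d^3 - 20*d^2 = (d)*(d^5 - 17*d^3 - 36*d^2 - 20*d) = d*(d + 1)*(d^4 - d^3 - 16*d^2 - 20*d) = d*(d - 5)*(d + 1)*(d^3 + 4*d^2 + 4*d) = d^2*(d - 5)*(d + 1)*(d^2 + 4*d + 4) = d^2*(d - 5)*(d + 1)*(d + 2)*(d + 2)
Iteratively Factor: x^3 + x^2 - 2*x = (x)*(x^2 + x - 2) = x*(x - 1)*(x + 2)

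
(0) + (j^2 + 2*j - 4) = j^2 + 2*j - 4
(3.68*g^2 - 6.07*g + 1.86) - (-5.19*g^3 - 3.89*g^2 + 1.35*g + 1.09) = 5.19*g^3 + 7.57*g^2 - 7.42*g + 0.77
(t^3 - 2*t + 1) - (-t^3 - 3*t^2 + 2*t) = 2*t^3 + 3*t^2 - 4*t + 1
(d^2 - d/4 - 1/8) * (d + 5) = d^3 + 19*d^2/4 - 11*d/8 - 5/8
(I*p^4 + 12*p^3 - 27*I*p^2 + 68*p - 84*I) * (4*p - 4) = 4*I*p^5 + 48*p^4 - 4*I*p^4 - 48*p^3 - 108*I*p^3 + 272*p^2 + 108*I*p^2 - 272*p - 336*I*p + 336*I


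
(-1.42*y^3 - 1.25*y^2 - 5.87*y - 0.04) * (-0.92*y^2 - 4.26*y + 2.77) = 1.3064*y^5 + 7.1992*y^4 + 6.792*y^3 + 21.5805*y^2 - 16.0895*y - 0.1108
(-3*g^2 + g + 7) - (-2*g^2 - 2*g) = -g^2 + 3*g + 7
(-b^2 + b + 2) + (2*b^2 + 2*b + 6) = b^2 + 3*b + 8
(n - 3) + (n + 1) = 2*n - 2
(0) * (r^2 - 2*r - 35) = 0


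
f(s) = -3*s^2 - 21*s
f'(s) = -6*s - 21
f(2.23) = -61.75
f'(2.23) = -34.38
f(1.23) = -30.37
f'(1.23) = -28.38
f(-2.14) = 31.20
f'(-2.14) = -8.16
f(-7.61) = -13.93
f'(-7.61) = 24.66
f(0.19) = -4.10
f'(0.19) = -22.14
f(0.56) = -12.70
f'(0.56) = -24.36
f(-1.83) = 28.38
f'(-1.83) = -10.02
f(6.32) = -252.55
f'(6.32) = -58.92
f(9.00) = -432.00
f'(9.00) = -75.00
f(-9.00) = -54.00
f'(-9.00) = 33.00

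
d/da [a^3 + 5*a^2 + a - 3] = 3*a^2 + 10*a + 1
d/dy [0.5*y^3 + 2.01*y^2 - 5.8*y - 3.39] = 1.5*y^2 + 4.02*y - 5.8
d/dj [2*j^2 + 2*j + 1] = 4*j + 2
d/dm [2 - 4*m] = -4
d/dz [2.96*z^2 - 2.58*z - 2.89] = 5.92*z - 2.58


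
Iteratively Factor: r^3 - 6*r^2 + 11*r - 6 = (r - 1)*(r^2 - 5*r + 6) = (r - 3)*(r - 1)*(r - 2)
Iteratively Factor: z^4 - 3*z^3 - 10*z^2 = (z - 5)*(z^3 + 2*z^2) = (z - 5)*(z + 2)*(z^2) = z*(z - 5)*(z + 2)*(z)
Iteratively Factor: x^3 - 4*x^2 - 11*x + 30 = (x + 3)*(x^2 - 7*x + 10) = (x - 5)*(x + 3)*(x - 2)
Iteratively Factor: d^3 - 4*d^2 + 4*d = (d - 2)*(d^2 - 2*d) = (d - 2)^2*(d)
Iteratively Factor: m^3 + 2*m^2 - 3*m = (m)*(m^2 + 2*m - 3) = m*(m - 1)*(m + 3)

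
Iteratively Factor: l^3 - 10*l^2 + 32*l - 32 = (l - 4)*(l^2 - 6*l + 8) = (l - 4)*(l - 2)*(l - 4)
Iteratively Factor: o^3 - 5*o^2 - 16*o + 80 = (o + 4)*(o^2 - 9*o + 20) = (o - 4)*(o + 4)*(o - 5)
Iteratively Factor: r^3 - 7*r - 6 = (r - 3)*(r^2 + 3*r + 2) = (r - 3)*(r + 2)*(r + 1)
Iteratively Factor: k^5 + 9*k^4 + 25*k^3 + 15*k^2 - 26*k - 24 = (k + 4)*(k^4 + 5*k^3 + 5*k^2 - 5*k - 6) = (k + 3)*(k + 4)*(k^3 + 2*k^2 - k - 2) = (k + 1)*(k + 3)*(k + 4)*(k^2 + k - 2) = (k - 1)*(k + 1)*(k + 3)*(k + 4)*(k + 2)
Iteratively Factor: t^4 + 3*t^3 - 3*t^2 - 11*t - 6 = (t + 3)*(t^3 - 3*t - 2) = (t + 1)*(t + 3)*(t^2 - t - 2) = (t + 1)^2*(t + 3)*(t - 2)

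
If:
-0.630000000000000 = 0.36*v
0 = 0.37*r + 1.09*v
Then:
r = 5.16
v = -1.75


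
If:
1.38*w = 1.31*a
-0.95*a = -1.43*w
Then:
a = 0.00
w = 0.00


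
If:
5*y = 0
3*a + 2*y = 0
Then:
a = 0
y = 0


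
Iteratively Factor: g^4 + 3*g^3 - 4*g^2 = (g)*(g^3 + 3*g^2 - 4*g) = g*(g - 1)*(g^2 + 4*g) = g*(g - 1)*(g + 4)*(g)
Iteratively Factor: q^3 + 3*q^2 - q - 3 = (q - 1)*(q^2 + 4*q + 3) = (q - 1)*(q + 3)*(q + 1)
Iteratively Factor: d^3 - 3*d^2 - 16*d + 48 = (d - 4)*(d^2 + d - 12) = (d - 4)*(d + 4)*(d - 3)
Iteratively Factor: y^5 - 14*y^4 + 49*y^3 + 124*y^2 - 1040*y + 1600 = (y + 4)*(y^4 - 18*y^3 + 121*y^2 - 360*y + 400) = (y - 4)*(y + 4)*(y^3 - 14*y^2 + 65*y - 100) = (y - 4)^2*(y + 4)*(y^2 - 10*y + 25) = (y - 5)*(y - 4)^2*(y + 4)*(y - 5)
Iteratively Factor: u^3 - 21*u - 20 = (u - 5)*(u^2 + 5*u + 4) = (u - 5)*(u + 4)*(u + 1)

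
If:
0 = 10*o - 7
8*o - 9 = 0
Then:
No Solution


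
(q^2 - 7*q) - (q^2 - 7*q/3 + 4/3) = -14*q/3 - 4/3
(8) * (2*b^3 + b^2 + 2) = 16*b^3 + 8*b^2 + 16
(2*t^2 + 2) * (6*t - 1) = 12*t^3 - 2*t^2 + 12*t - 2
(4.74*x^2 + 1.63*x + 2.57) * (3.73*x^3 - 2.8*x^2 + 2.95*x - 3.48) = 17.6802*x^5 - 7.1921*x^4 + 19.0051*x^3 - 18.8827*x^2 + 1.9091*x - 8.9436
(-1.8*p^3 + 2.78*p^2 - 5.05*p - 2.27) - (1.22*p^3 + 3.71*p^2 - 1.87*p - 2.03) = -3.02*p^3 - 0.93*p^2 - 3.18*p - 0.24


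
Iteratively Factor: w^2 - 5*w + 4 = (w - 4)*(w - 1)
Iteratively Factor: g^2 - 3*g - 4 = (g + 1)*(g - 4)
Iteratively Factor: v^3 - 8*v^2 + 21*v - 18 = (v - 3)*(v^2 - 5*v + 6) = (v - 3)*(v - 2)*(v - 3)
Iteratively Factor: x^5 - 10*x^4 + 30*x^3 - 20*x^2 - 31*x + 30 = (x - 5)*(x^4 - 5*x^3 + 5*x^2 + 5*x - 6) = (x - 5)*(x - 2)*(x^3 - 3*x^2 - x + 3) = (x - 5)*(x - 2)*(x + 1)*(x^2 - 4*x + 3) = (x - 5)*(x - 3)*(x - 2)*(x + 1)*(x - 1)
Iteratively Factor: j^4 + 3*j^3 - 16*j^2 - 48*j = (j - 4)*(j^3 + 7*j^2 + 12*j) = (j - 4)*(j + 3)*(j^2 + 4*j) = (j - 4)*(j + 3)*(j + 4)*(j)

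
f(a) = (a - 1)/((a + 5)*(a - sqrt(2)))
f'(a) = -(a - 1)/((a + 5)*(a - sqrt(2))^2) - (a - 1)/((a + 5)^2*(a - sqrt(2))) + 1/((a + 5)*(a - sqrt(2))) = ((1 - a)*(a + 5) + (1 - a)*(a - sqrt(2)) + (a + 5)*(a - sqrt(2)))/((a + 5)^2*(a - sqrt(2))^2)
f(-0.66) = 0.18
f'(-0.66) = -0.06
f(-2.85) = 0.42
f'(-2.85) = -0.21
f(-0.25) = 0.16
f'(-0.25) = -0.06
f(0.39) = 0.11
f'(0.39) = -0.09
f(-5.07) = -13.37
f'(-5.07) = -190.90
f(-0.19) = 0.15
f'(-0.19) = -0.07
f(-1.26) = 0.23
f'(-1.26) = -0.08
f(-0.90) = 0.20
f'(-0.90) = -0.07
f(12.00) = 0.06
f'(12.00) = 0.00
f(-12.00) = -0.14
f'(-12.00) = -0.02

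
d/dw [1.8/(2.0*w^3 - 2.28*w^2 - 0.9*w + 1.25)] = (-10.8*w^2 + 8.208*w + 1.62)/(2.0*w^3 - 2.28*w^2 - 0.9*w + 1.25)^2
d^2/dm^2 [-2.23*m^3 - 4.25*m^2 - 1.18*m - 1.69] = -13.38*m - 8.5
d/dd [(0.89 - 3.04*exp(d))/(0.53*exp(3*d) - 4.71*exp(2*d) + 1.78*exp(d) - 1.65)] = (3.2224*exp(3*d) - 15.7335*exp(2*d) + 8.3838*exp(d) + 3.4318)*exp(d)/(0.2809*exp(6*d) - 4.9926*exp(5*d) + 24.0709*exp(4*d) - 18.5166*exp(3*d) + 18.7114*exp(2*d) - 5.874*exp(d) + 2.7225)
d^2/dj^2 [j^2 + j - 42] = 2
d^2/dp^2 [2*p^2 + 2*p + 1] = 4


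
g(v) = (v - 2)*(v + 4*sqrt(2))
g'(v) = 2*v - 2 + 4*sqrt(2)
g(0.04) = -11.17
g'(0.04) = 3.74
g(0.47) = -9.37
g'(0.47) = 4.60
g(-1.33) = -14.41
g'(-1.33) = 1.00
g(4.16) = 21.20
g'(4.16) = 11.98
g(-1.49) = -14.54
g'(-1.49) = 0.68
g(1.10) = -6.08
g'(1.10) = 5.86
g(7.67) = 75.56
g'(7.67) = 19.00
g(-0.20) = -12.01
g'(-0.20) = 3.26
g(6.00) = 46.63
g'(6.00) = 15.66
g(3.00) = 8.66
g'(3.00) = 9.66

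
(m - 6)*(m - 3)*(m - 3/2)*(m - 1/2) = m^4 - 11*m^3 + 147*m^2/4 - 171*m/4 + 27/2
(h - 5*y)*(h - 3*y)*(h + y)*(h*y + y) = h^4*y - 7*h^3*y^2 + h^3*y + 7*h^2*y^3 - 7*h^2*y^2 + 15*h*y^4 + 7*h*y^3 + 15*y^4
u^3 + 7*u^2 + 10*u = u*(u + 2)*(u + 5)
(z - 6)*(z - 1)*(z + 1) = z^3 - 6*z^2 - z + 6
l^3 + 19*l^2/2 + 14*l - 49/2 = (l - 1)*(l + 7/2)*(l + 7)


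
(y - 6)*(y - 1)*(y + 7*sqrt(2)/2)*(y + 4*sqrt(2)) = y^4 - 7*y^3 + 15*sqrt(2)*y^3/2 - 105*sqrt(2)*y^2/2 + 34*y^2 - 196*y + 45*sqrt(2)*y + 168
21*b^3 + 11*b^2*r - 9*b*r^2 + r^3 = (-7*b + r)*(-3*b + r)*(b + r)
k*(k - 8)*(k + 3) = k^3 - 5*k^2 - 24*k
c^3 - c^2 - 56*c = c*(c - 8)*(c + 7)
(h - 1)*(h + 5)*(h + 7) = h^3 + 11*h^2 + 23*h - 35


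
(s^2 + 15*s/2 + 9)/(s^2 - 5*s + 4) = (s^2 + 15*s/2 + 9)/(s^2 - 5*s + 4)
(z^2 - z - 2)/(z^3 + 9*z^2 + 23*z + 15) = (z - 2)/(z^2 + 8*z + 15)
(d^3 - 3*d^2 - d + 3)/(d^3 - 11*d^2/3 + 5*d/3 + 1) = 3*(d + 1)/(3*d + 1)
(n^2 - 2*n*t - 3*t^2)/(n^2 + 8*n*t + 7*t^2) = (n - 3*t)/(n + 7*t)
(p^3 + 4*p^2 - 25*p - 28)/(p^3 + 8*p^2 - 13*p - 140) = (p + 1)/(p + 5)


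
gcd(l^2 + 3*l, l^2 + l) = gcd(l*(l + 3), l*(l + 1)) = l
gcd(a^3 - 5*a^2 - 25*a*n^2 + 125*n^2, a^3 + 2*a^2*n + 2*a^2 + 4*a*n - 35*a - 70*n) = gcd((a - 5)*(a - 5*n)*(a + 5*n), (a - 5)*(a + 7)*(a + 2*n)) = a - 5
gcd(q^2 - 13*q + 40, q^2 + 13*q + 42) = 1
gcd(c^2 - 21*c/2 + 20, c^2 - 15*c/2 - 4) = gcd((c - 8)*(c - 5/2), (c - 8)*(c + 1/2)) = c - 8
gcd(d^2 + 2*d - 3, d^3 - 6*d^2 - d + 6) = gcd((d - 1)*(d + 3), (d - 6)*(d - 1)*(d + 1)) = d - 1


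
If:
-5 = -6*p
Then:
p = 5/6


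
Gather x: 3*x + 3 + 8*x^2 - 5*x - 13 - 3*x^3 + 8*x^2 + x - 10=-3*x^3 + 16*x^2 - x - 20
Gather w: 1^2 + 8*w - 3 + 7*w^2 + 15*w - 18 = 7*w^2 + 23*w - 20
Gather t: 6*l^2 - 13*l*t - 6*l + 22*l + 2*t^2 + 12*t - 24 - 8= 6*l^2 + 16*l + 2*t^2 + t*(12 - 13*l) - 32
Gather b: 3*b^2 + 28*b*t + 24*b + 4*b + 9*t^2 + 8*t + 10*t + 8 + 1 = 3*b^2 + b*(28*t + 28) + 9*t^2 + 18*t + 9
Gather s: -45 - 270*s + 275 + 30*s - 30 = 200 - 240*s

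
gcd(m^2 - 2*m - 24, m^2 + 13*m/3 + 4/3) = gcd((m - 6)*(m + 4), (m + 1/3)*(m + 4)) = m + 4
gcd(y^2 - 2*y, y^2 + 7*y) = y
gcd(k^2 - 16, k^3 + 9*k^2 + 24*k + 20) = 1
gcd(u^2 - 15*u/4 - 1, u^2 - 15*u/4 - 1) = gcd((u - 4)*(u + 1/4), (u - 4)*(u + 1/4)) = u^2 - 15*u/4 - 1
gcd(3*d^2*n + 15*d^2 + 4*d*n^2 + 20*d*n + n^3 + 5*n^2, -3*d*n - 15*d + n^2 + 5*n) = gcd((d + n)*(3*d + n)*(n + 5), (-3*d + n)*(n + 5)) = n + 5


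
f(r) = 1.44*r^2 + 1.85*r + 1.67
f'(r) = 2.88*r + 1.85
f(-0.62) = 1.08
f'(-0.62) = 0.06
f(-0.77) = 1.10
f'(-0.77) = -0.37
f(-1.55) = 2.26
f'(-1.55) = -2.61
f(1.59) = 8.25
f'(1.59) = 6.43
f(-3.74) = 14.89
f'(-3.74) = -8.92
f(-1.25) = 1.61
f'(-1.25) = -1.75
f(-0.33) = 1.22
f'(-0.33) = 0.90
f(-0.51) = 1.10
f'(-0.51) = 0.38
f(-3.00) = 9.08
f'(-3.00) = -6.79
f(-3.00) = 9.08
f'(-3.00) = -6.79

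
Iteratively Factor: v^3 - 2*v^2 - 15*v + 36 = (v - 3)*(v^2 + v - 12) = (v - 3)*(v + 4)*(v - 3)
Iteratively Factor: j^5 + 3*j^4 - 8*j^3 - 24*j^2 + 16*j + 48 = (j + 3)*(j^4 - 8*j^2 + 16) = (j + 2)*(j + 3)*(j^3 - 2*j^2 - 4*j + 8) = (j - 2)*(j + 2)*(j + 3)*(j^2 - 4) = (j - 2)^2*(j + 2)*(j + 3)*(j + 2)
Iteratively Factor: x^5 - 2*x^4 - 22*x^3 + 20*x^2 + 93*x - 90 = (x - 2)*(x^4 - 22*x^2 - 24*x + 45) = (x - 5)*(x - 2)*(x^3 + 5*x^2 + 3*x - 9) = (x - 5)*(x - 2)*(x + 3)*(x^2 + 2*x - 3) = (x - 5)*(x - 2)*(x + 3)^2*(x - 1)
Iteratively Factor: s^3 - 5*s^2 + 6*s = (s - 3)*(s^2 - 2*s) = (s - 3)*(s - 2)*(s)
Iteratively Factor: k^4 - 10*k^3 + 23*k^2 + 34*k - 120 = (k + 2)*(k^3 - 12*k^2 + 47*k - 60) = (k - 5)*(k + 2)*(k^2 - 7*k + 12) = (k - 5)*(k - 3)*(k + 2)*(k - 4)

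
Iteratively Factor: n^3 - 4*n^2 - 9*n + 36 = (n - 3)*(n^2 - n - 12) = (n - 3)*(n + 3)*(n - 4)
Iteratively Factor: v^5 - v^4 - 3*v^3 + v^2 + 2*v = (v + 1)*(v^4 - 2*v^3 - v^2 + 2*v) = v*(v + 1)*(v^3 - 2*v^2 - v + 2) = v*(v - 2)*(v + 1)*(v^2 - 1) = v*(v - 2)*(v + 1)^2*(v - 1)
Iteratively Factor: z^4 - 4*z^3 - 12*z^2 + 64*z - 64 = (z - 2)*(z^3 - 2*z^2 - 16*z + 32) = (z - 4)*(z - 2)*(z^2 + 2*z - 8) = (z - 4)*(z - 2)*(z + 4)*(z - 2)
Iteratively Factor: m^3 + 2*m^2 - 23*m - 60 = (m + 4)*(m^2 - 2*m - 15) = (m - 5)*(m + 4)*(m + 3)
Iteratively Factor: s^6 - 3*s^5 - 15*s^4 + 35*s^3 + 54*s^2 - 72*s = (s)*(s^5 - 3*s^4 - 15*s^3 + 35*s^2 + 54*s - 72) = s*(s - 3)*(s^4 - 15*s^2 - 10*s + 24) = s*(s - 3)*(s + 2)*(s^3 - 2*s^2 - 11*s + 12) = s*(s - 3)*(s + 2)*(s + 3)*(s^2 - 5*s + 4) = s*(s - 3)*(s - 1)*(s + 2)*(s + 3)*(s - 4)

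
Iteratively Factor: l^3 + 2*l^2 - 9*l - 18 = (l - 3)*(l^2 + 5*l + 6) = (l - 3)*(l + 2)*(l + 3)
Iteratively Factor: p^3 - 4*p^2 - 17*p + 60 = (p - 5)*(p^2 + p - 12) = (p - 5)*(p - 3)*(p + 4)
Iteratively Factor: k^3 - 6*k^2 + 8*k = (k - 2)*(k^2 - 4*k) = (k - 4)*(k - 2)*(k)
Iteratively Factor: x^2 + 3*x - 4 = (x + 4)*(x - 1)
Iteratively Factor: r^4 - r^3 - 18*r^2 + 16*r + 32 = (r - 2)*(r^3 + r^2 - 16*r - 16) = (r - 4)*(r - 2)*(r^2 + 5*r + 4) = (r - 4)*(r - 2)*(r + 4)*(r + 1)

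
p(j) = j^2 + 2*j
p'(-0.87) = 0.26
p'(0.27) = 2.54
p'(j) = 2*j + 2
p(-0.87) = -0.98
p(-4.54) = 11.53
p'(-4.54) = -7.08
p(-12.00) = 120.00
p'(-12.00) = -22.00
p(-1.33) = -0.89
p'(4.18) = 10.36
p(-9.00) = 63.00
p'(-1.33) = -0.66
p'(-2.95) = -3.90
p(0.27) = 0.61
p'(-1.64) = -1.28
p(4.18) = 25.83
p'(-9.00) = -16.00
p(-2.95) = 2.80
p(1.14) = 3.58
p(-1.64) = -0.59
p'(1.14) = 4.28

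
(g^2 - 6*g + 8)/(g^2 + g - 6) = (g - 4)/(g + 3)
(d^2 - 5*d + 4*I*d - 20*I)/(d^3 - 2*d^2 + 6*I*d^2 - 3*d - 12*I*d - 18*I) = (d^2 + d*(-5 + 4*I) - 20*I)/(d^3 + d^2*(-2 + 6*I) + d*(-3 - 12*I) - 18*I)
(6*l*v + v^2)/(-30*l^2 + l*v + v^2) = v/(-5*l + v)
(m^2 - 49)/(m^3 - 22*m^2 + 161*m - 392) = (m + 7)/(m^2 - 15*m + 56)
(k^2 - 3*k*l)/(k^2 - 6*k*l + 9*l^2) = k/(k - 3*l)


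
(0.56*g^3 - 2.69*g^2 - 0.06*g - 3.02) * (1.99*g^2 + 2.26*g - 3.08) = 1.1144*g^5 - 4.0875*g^4 - 7.9236*g^3 + 2.1398*g^2 - 6.6404*g + 9.3016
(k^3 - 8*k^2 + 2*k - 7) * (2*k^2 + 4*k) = 2*k^5 - 12*k^4 - 28*k^3 - 6*k^2 - 28*k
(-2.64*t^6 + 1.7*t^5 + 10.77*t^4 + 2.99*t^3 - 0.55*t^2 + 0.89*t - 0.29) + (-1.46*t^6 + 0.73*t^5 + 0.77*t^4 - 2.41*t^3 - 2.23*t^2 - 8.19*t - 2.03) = -4.1*t^6 + 2.43*t^5 + 11.54*t^4 + 0.58*t^3 - 2.78*t^2 - 7.3*t - 2.32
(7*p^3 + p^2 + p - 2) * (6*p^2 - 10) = 42*p^5 + 6*p^4 - 64*p^3 - 22*p^2 - 10*p + 20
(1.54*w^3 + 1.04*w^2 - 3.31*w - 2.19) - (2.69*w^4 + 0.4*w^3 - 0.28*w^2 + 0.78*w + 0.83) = -2.69*w^4 + 1.14*w^3 + 1.32*w^2 - 4.09*w - 3.02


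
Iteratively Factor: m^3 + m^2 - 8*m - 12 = (m - 3)*(m^2 + 4*m + 4) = (m - 3)*(m + 2)*(m + 2)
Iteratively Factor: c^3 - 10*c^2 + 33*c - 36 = (c - 3)*(c^2 - 7*c + 12) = (c - 4)*(c - 3)*(c - 3)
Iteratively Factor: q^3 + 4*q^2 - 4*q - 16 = (q + 2)*(q^2 + 2*q - 8) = (q - 2)*(q + 2)*(q + 4)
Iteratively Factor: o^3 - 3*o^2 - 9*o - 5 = (o + 1)*(o^2 - 4*o - 5) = (o - 5)*(o + 1)*(o + 1)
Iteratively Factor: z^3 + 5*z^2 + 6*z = (z + 3)*(z^2 + 2*z) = z*(z + 3)*(z + 2)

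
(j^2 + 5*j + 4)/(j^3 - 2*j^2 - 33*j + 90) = (j^2 + 5*j + 4)/(j^3 - 2*j^2 - 33*j + 90)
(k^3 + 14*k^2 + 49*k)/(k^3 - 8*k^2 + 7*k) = (k^2 + 14*k + 49)/(k^2 - 8*k + 7)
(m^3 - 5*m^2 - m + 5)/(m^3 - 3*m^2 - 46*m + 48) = (m^2 - 4*m - 5)/(m^2 - 2*m - 48)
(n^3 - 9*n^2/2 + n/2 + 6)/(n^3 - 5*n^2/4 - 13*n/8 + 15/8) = 4*(n^2 - 3*n - 4)/(4*n^2 + n - 5)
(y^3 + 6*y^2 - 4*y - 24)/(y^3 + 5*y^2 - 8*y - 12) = (y + 2)/(y + 1)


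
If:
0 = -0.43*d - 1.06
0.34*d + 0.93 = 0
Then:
No Solution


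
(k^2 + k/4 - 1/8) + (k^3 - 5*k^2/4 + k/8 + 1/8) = k^3 - k^2/4 + 3*k/8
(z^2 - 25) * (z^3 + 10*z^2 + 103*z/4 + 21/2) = z^5 + 10*z^4 + 3*z^3/4 - 479*z^2/2 - 2575*z/4 - 525/2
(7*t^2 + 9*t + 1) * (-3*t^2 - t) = -21*t^4 - 34*t^3 - 12*t^2 - t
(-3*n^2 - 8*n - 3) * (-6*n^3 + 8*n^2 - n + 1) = 18*n^5 + 24*n^4 - 43*n^3 - 19*n^2 - 5*n - 3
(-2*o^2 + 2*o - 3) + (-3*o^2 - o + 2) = -5*o^2 + o - 1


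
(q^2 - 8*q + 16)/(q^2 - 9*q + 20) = (q - 4)/(q - 5)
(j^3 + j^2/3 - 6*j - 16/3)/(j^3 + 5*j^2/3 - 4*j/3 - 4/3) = (3*j^2 - 5*j - 8)/(3*j^2 - j - 2)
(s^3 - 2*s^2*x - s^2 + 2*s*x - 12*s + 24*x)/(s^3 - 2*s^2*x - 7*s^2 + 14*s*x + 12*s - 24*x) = (s + 3)/(s - 3)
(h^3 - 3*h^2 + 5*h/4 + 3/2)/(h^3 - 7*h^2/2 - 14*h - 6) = (h^2 - 7*h/2 + 3)/(h^2 - 4*h - 12)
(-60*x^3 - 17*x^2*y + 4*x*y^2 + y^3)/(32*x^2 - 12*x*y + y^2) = (-15*x^2 - 8*x*y - y^2)/(8*x - y)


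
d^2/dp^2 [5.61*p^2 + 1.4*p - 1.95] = 11.2200000000000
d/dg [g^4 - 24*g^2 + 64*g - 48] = 4*g^3 - 48*g + 64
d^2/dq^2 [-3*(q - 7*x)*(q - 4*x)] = -6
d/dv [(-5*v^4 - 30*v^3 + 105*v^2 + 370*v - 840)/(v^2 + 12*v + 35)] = 10*(-v^3 - 7*v^2 + 5*v + 47)/(v^2 + 10*v + 25)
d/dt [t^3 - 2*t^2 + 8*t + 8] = 3*t^2 - 4*t + 8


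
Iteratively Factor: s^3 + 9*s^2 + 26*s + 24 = (s + 4)*(s^2 + 5*s + 6) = (s + 2)*(s + 4)*(s + 3)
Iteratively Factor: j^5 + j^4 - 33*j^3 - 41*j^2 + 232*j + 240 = (j - 5)*(j^4 + 6*j^3 - 3*j^2 - 56*j - 48) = (j - 5)*(j - 3)*(j^3 + 9*j^2 + 24*j + 16) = (j - 5)*(j - 3)*(j + 4)*(j^2 + 5*j + 4) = (j - 5)*(j - 3)*(j + 4)^2*(j + 1)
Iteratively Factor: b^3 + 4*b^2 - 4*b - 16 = (b + 4)*(b^2 - 4) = (b + 2)*(b + 4)*(b - 2)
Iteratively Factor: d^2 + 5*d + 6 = (d + 3)*(d + 2)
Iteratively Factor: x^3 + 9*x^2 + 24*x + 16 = (x + 4)*(x^2 + 5*x + 4) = (x + 4)^2*(x + 1)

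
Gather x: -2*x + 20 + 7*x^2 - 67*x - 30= 7*x^2 - 69*x - 10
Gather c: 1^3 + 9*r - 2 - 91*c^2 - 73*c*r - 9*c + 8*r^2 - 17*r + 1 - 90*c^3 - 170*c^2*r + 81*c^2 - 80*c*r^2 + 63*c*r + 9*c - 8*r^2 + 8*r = -90*c^3 + c^2*(-170*r - 10) + c*(-80*r^2 - 10*r)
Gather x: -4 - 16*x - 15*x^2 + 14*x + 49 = -15*x^2 - 2*x + 45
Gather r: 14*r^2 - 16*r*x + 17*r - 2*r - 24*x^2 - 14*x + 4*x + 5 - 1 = 14*r^2 + r*(15 - 16*x) - 24*x^2 - 10*x + 4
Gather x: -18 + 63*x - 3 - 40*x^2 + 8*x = -40*x^2 + 71*x - 21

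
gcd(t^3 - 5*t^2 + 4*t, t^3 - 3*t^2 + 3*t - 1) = t - 1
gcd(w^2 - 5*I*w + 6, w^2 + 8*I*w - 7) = w + I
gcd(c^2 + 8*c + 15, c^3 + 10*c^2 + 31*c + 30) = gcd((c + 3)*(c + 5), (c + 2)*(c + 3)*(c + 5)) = c^2 + 8*c + 15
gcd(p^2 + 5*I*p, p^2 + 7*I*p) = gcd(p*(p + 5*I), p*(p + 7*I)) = p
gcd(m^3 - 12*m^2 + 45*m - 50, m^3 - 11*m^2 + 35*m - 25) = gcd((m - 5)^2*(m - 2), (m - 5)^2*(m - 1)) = m^2 - 10*m + 25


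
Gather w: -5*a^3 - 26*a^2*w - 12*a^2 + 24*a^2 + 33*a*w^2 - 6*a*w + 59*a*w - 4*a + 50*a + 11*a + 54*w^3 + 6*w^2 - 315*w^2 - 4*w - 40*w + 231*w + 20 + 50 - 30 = -5*a^3 + 12*a^2 + 57*a + 54*w^3 + w^2*(33*a - 309) + w*(-26*a^2 + 53*a + 187) + 40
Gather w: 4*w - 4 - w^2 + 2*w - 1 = -w^2 + 6*w - 5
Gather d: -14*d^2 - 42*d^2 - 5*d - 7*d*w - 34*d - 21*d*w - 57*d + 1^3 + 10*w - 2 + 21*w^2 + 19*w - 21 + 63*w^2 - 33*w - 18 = -56*d^2 + d*(-28*w - 96) + 84*w^2 - 4*w - 40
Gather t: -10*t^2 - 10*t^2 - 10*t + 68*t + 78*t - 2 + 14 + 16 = -20*t^2 + 136*t + 28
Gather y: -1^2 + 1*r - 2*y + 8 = r - 2*y + 7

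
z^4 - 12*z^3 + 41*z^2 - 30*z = z*(z - 6)*(z - 5)*(z - 1)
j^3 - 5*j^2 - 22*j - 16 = (j - 8)*(j + 1)*(j + 2)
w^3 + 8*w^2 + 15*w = w*(w + 3)*(w + 5)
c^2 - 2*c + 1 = (c - 1)^2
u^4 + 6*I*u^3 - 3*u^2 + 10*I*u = u*(u - I)*(u + 2*I)*(u + 5*I)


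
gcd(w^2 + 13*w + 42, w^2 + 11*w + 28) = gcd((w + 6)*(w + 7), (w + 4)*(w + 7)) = w + 7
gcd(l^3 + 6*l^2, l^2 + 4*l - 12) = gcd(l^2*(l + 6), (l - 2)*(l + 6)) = l + 6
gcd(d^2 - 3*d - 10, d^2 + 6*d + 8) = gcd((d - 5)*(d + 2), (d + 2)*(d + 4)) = d + 2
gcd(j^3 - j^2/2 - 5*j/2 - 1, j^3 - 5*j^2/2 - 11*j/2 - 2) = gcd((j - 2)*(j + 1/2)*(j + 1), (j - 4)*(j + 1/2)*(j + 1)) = j^2 + 3*j/2 + 1/2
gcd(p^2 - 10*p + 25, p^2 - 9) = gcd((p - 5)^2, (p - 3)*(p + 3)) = 1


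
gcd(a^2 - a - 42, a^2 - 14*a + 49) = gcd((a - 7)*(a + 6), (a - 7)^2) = a - 7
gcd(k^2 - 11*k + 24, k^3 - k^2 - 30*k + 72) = k - 3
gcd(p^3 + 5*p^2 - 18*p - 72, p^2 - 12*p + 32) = p - 4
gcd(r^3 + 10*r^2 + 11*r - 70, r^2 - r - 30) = r + 5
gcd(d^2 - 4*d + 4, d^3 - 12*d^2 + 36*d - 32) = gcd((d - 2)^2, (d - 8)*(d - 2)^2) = d^2 - 4*d + 4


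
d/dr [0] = 0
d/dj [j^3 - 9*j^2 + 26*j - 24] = 3*j^2 - 18*j + 26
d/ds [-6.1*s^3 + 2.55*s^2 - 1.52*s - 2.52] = -18.3*s^2 + 5.1*s - 1.52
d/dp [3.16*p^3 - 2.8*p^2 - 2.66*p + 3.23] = 9.48*p^2 - 5.6*p - 2.66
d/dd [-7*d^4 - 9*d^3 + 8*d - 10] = -28*d^3 - 27*d^2 + 8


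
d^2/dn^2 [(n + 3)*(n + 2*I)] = 2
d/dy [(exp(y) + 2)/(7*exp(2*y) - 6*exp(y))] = (-7*exp(2*y) - 28*exp(y) + 12)*exp(-y)/(49*exp(2*y) - 84*exp(y) + 36)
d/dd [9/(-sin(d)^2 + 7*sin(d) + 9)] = 9*(2*sin(d) - 7)*cos(d)/(7*sin(d) + cos(d)^2 + 8)^2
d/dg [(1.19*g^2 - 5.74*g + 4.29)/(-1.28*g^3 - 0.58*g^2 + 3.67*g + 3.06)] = (1.5232*g^4 - 14.6944*g^3 + 17.5117*g^2 + 12.2592*g - 33.3087)/(1.6384*g^6 + 1.4848*g^5 - 9.0588*g^4 - 12.0908*g^3 + 9.9193*g^2 + 22.4604*g + 9.3636)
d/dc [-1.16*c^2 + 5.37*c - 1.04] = 5.37 - 2.32*c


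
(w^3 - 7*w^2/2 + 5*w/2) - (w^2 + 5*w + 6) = w^3 - 9*w^2/2 - 5*w/2 - 6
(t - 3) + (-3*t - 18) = -2*t - 21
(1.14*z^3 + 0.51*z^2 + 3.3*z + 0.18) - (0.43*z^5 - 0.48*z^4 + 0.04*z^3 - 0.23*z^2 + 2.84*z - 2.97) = -0.43*z^5 + 0.48*z^4 + 1.1*z^3 + 0.74*z^2 + 0.46*z + 3.15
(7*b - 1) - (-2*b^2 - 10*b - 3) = 2*b^2 + 17*b + 2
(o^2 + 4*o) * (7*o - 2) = 7*o^3 + 26*o^2 - 8*o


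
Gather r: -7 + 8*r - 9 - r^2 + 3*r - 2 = -r^2 + 11*r - 18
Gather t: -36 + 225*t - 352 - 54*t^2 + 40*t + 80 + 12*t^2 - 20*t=-42*t^2 + 245*t - 308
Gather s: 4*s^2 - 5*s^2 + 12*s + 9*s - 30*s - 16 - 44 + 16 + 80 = -s^2 - 9*s + 36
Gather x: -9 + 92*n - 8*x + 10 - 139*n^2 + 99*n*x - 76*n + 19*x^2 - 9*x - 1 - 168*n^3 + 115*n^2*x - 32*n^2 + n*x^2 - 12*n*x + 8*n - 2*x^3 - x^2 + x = -168*n^3 - 171*n^2 + 24*n - 2*x^3 + x^2*(n + 18) + x*(115*n^2 + 87*n - 16)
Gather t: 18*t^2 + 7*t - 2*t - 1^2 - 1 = 18*t^2 + 5*t - 2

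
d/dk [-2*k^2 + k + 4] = 1 - 4*k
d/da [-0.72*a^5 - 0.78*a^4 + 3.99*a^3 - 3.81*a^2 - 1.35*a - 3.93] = -3.6*a^4 - 3.12*a^3 + 11.97*a^2 - 7.62*a - 1.35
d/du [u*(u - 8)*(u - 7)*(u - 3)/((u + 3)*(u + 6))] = (2*u^5 + 9*u^4 - 252*u^3 + 105*u^2 + 3636*u - 3024)/(u^4 + 18*u^3 + 117*u^2 + 324*u + 324)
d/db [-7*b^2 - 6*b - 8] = -14*b - 6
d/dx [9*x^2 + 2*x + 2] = 18*x + 2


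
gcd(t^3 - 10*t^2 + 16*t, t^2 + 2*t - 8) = t - 2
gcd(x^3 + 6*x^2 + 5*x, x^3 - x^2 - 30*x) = x^2 + 5*x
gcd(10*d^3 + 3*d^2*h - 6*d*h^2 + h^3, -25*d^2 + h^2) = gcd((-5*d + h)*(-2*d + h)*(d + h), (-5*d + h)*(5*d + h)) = 5*d - h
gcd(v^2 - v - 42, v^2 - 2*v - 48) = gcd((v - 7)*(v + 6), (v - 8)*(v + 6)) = v + 6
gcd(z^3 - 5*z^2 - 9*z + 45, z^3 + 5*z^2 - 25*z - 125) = z - 5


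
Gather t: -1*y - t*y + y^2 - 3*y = -t*y + y^2 - 4*y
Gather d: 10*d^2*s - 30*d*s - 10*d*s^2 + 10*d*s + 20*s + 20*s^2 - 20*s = 10*d^2*s + d*(-10*s^2 - 20*s) + 20*s^2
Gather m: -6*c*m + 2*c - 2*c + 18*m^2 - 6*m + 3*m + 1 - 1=18*m^2 + m*(-6*c - 3)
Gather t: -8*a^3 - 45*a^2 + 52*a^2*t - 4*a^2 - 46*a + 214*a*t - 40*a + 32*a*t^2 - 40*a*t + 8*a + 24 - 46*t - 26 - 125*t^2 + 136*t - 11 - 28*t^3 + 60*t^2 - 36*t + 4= -8*a^3 - 49*a^2 - 78*a - 28*t^3 + t^2*(32*a - 65) + t*(52*a^2 + 174*a + 54) - 9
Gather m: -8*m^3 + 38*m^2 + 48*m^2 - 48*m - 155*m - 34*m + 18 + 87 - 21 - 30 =-8*m^3 + 86*m^2 - 237*m + 54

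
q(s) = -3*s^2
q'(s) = -6*s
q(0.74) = -1.64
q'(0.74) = -4.44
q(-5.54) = -92.07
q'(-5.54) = 33.24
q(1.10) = -3.63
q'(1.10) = -6.60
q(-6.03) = -109.08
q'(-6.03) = 36.18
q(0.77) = -1.78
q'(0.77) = -4.62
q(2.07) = -12.85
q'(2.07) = -12.42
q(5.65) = -95.77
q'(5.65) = -33.90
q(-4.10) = -50.43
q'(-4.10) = 24.60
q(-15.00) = -675.00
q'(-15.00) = 90.00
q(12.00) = -432.00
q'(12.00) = -72.00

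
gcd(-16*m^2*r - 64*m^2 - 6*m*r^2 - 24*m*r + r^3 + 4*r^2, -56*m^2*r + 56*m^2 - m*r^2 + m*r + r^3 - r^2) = -8*m + r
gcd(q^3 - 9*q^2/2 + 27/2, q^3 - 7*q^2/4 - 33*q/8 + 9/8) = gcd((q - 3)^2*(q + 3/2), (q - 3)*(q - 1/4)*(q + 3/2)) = q^2 - 3*q/2 - 9/2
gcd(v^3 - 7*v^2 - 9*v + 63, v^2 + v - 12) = v - 3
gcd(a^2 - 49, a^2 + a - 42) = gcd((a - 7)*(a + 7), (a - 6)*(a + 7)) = a + 7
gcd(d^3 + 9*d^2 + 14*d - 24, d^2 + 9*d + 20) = d + 4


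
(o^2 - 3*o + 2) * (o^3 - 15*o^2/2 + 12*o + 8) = o^5 - 21*o^4/2 + 73*o^3/2 - 43*o^2 + 16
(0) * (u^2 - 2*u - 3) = 0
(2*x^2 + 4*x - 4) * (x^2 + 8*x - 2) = 2*x^4 + 20*x^3 + 24*x^2 - 40*x + 8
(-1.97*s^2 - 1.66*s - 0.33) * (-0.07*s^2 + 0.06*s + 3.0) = 0.1379*s^4 - 0.00199999999999999*s^3 - 5.9865*s^2 - 4.9998*s - 0.99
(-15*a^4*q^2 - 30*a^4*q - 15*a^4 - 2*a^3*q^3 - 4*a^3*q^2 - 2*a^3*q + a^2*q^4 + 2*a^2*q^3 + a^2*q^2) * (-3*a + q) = 45*a^5*q^2 + 90*a^5*q + 45*a^5 - 9*a^4*q^3 - 18*a^4*q^2 - 9*a^4*q - 5*a^3*q^4 - 10*a^3*q^3 - 5*a^3*q^2 + a^2*q^5 + 2*a^2*q^4 + a^2*q^3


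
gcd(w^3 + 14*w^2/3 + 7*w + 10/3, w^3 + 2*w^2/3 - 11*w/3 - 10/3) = w^2 + 8*w/3 + 5/3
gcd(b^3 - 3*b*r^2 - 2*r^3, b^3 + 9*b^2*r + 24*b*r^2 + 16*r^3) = b + r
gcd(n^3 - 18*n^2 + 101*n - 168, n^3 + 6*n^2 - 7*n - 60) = n - 3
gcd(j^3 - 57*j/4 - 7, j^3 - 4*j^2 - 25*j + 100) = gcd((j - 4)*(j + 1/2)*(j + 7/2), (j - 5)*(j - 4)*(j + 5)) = j - 4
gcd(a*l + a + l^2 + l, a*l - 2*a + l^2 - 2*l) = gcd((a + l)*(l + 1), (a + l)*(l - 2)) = a + l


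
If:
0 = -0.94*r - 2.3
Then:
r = -2.45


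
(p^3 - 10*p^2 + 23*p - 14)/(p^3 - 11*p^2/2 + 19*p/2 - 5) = 2*(p - 7)/(2*p - 5)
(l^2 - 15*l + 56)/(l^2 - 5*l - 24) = (l - 7)/(l + 3)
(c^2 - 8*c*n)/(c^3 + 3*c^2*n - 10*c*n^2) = (c - 8*n)/(c^2 + 3*c*n - 10*n^2)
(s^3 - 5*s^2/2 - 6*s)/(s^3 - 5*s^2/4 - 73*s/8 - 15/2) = 4*s/(4*s + 5)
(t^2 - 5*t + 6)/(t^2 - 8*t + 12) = (t - 3)/(t - 6)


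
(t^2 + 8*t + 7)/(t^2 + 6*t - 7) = (t + 1)/(t - 1)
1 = 1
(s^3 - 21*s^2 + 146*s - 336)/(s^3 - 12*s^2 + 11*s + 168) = (s - 6)/(s + 3)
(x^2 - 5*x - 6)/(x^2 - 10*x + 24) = (x + 1)/(x - 4)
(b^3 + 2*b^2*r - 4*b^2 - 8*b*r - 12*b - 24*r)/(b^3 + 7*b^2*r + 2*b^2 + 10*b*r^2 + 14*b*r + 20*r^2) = (b - 6)/(b + 5*r)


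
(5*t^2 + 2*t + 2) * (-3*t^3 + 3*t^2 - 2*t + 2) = -15*t^5 + 9*t^4 - 10*t^3 + 12*t^2 + 4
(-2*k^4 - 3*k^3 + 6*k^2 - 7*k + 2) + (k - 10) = -2*k^4 - 3*k^3 + 6*k^2 - 6*k - 8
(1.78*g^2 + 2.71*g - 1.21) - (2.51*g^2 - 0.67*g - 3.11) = -0.73*g^2 + 3.38*g + 1.9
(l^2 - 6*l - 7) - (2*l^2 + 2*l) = -l^2 - 8*l - 7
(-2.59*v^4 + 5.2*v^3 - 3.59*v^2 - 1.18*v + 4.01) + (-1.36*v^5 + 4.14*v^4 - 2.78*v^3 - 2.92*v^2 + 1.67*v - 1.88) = -1.36*v^5 + 1.55*v^4 + 2.42*v^3 - 6.51*v^2 + 0.49*v + 2.13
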